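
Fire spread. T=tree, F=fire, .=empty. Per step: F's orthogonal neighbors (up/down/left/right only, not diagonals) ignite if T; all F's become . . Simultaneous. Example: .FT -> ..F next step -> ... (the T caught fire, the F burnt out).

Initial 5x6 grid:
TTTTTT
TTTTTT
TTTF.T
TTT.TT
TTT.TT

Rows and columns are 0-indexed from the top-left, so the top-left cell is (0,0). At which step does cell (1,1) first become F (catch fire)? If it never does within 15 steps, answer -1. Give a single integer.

Step 1: cell (1,1)='T' (+2 fires, +1 burnt)
Step 2: cell (1,1)='T' (+5 fires, +2 burnt)
Step 3: cell (1,1)='F' (+7 fires, +5 burnt)
  -> target ignites at step 3
Step 4: cell (1,1)='.' (+6 fires, +7 burnt)
Step 5: cell (1,1)='.' (+3 fires, +6 burnt)
Step 6: cell (1,1)='.' (+2 fires, +3 burnt)
Step 7: cell (1,1)='.' (+1 fires, +2 burnt)
Step 8: cell (1,1)='.' (+0 fires, +1 burnt)
  fire out at step 8

3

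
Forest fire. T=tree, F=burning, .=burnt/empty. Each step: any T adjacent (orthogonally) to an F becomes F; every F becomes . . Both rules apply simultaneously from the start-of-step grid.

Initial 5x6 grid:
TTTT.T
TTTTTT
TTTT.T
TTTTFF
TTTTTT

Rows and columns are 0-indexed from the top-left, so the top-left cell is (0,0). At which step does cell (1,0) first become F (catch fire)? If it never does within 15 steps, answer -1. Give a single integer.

Step 1: cell (1,0)='T' (+4 fires, +2 burnt)
Step 2: cell (1,0)='T' (+4 fires, +4 burnt)
Step 3: cell (1,0)='T' (+6 fires, +4 burnt)
Step 4: cell (1,0)='T' (+5 fires, +6 burnt)
Step 5: cell (1,0)='T' (+4 fires, +5 burnt)
Step 6: cell (1,0)='F' (+2 fires, +4 burnt)
  -> target ignites at step 6
Step 7: cell (1,0)='.' (+1 fires, +2 burnt)
Step 8: cell (1,0)='.' (+0 fires, +1 burnt)
  fire out at step 8

6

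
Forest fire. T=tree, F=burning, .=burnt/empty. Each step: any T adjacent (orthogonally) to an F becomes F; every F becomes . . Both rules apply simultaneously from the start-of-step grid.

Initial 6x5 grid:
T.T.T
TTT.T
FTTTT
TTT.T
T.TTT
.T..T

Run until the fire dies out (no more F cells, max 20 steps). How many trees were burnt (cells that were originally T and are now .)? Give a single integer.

Answer: 20

Derivation:
Step 1: +3 fires, +1 burnt (F count now 3)
Step 2: +5 fires, +3 burnt (F count now 5)
Step 3: +3 fires, +5 burnt (F count now 3)
Step 4: +3 fires, +3 burnt (F count now 3)
Step 5: +3 fires, +3 burnt (F count now 3)
Step 6: +2 fires, +3 burnt (F count now 2)
Step 7: +1 fires, +2 burnt (F count now 1)
Step 8: +0 fires, +1 burnt (F count now 0)
Fire out after step 8
Initially T: 21, now '.': 29
Total burnt (originally-T cells now '.'): 20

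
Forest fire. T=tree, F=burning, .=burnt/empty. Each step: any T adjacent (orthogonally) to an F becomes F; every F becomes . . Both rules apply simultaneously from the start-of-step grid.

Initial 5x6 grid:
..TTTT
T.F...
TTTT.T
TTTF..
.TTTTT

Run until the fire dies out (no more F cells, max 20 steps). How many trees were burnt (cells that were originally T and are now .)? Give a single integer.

Answer: 17

Derivation:
Step 1: +5 fires, +2 burnt (F count now 5)
Step 2: +5 fires, +5 burnt (F count now 5)
Step 3: +5 fires, +5 burnt (F count now 5)
Step 4: +2 fires, +5 burnt (F count now 2)
Step 5: +0 fires, +2 burnt (F count now 0)
Fire out after step 5
Initially T: 18, now '.': 29
Total burnt (originally-T cells now '.'): 17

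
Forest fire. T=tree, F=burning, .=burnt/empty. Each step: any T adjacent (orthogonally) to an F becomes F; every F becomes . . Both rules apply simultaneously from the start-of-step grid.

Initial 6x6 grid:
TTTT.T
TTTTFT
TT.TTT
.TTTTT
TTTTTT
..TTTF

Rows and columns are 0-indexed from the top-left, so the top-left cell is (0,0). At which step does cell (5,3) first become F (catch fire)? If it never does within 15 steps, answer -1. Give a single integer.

Step 1: cell (5,3)='T' (+5 fires, +2 burnt)
Step 2: cell (5,3)='F' (+9 fires, +5 burnt)
  -> target ignites at step 2
Step 3: cell (5,3)='.' (+5 fires, +9 burnt)
Step 4: cell (5,3)='.' (+5 fires, +5 burnt)
Step 5: cell (5,3)='.' (+4 fires, +5 burnt)
Step 6: cell (5,3)='.' (+1 fires, +4 burnt)
Step 7: cell (5,3)='.' (+0 fires, +1 burnt)
  fire out at step 7

2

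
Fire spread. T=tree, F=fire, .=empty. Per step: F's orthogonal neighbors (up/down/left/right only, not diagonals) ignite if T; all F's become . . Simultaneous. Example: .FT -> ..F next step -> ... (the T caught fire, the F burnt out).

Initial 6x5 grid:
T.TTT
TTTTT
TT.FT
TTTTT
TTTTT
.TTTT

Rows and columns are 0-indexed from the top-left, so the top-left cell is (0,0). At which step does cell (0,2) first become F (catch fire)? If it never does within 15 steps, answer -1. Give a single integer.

Step 1: cell (0,2)='T' (+3 fires, +1 burnt)
Step 2: cell (0,2)='T' (+6 fires, +3 burnt)
Step 3: cell (0,2)='F' (+7 fires, +6 burnt)
  -> target ignites at step 3
Step 4: cell (0,2)='.' (+6 fires, +7 burnt)
Step 5: cell (0,2)='.' (+4 fires, +6 burnt)
Step 6: cell (0,2)='.' (+0 fires, +4 burnt)
  fire out at step 6

3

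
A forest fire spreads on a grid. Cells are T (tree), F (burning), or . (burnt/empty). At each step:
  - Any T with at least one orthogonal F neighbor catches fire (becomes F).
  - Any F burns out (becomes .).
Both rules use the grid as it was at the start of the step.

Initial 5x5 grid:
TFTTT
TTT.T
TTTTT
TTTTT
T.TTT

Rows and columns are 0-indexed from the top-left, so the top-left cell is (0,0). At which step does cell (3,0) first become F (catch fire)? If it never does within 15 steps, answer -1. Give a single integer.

Step 1: cell (3,0)='T' (+3 fires, +1 burnt)
Step 2: cell (3,0)='T' (+4 fires, +3 burnt)
Step 3: cell (3,0)='T' (+4 fires, +4 burnt)
Step 4: cell (3,0)='F' (+4 fires, +4 burnt)
  -> target ignites at step 4
Step 5: cell (3,0)='.' (+4 fires, +4 burnt)
Step 6: cell (3,0)='.' (+2 fires, +4 burnt)
Step 7: cell (3,0)='.' (+1 fires, +2 burnt)
Step 8: cell (3,0)='.' (+0 fires, +1 burnt)
  fire out at step 8

4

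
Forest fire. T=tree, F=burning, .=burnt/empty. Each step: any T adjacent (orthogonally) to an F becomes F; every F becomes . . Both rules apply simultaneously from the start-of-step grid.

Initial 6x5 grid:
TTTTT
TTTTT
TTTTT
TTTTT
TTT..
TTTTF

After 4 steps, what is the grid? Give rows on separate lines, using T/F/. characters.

Step 1: 1 trees catch fire, 1 burn out
  TTTTT
  TTTTT
  TTTTT
  TTTTT
  TTT..
  TTTF.
Step 2: 1 trees catch fire, 1 burn out
  TTTTT
  TTTTT
  TTTTT
  TTTTT
  TTT..
  TTF..
Step 3: 2 trees catch fire, 1 burn out
  TTTTT
  TTTTT
  TTTTT
  TTTTT
  TTF..
  TF...
Step 4: 3 trees catch fire, 2 burn out
  TTTTT
  TTTTT
  TTTTT
  TTFTT
  TF...
  F....

TTTTT
TTTTT
TTTTT
TTFTT
TF...
F....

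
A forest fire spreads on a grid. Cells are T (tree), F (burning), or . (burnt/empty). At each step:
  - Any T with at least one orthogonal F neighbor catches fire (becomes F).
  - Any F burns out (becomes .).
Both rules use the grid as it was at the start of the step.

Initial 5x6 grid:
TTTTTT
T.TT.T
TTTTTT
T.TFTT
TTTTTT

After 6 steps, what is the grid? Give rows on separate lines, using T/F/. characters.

Step 1: 4 trees catch fire, 1 burn out
  TTTTTT
  T.TT.T
  TTTFTT
  T.F.FT
  TTTFTT
Step 2: 6 trees catch fire, 4 burn out
  TTTTTT
  T.TF.T
  TTF.FT
  T....F
  TTF.FT
Step 3: 6 trees catch fire, 6 burn out
  TTTFTT
  T.F..T
  TF...F
  T.....
  TF...F
Step 4: 5 trees catch fire, 6 burn out
  TTF.FT
  T....F
  F.....
  T.....
  F.....
Step 5: 4 trees catch fire, 5 burn out
  TF...F
  F.....
  ......
  F.....
  ......
Step 6: 1 trees catch fire, 4 burn out
  F.....
  ......
  ......
  ......
  ......

F.....
......
......
......
......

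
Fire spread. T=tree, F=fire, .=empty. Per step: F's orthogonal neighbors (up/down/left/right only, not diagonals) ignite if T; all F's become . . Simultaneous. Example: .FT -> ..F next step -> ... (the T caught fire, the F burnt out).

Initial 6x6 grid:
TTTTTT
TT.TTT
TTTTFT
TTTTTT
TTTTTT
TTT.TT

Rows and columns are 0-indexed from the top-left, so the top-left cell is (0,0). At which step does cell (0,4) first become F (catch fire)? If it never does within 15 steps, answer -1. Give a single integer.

Step 1: cell (0,4)='T' (+4 fires, +1 burnt)
Step 2: cell (0,4)='F' (+7 fires, +4 burnt)
  -> target ignites at step 2
Step 3: cell (0,4)='.' (+7 fires, +7 burnt)
Step 4: cell (0,4)='.' (+6 fires, +7 burnt)
Step 5: cell (0,4)='.' (+5 fires, +6 burnt)
Step 6: cell (0,4)='.' (+3 fires, +5 burnt)
Step 7: cell (0,4)='.' (+1 fires, +3 burnt)
Step 8: cell (0,4)='.' (+0 fires, +1 burnt)
  fire out at step 8

2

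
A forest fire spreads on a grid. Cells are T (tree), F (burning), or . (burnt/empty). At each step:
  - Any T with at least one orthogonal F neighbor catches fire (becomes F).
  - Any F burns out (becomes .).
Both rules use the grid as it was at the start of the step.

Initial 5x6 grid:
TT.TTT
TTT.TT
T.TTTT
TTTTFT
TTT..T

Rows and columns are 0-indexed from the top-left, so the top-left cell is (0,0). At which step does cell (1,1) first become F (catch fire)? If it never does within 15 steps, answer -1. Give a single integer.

Step 1: cell (1,1)='T' (+3 fires, +1 burnt)
Step 2: cell (1,1)='T' (+5 fires, +3 burnt)
Step 3: cell (1,1)='T' (+5 fires, +5 burnt)
Step 4: cell (1,1)='T' (+5 fires, +5 burnt)
Step 5: cell (1,1)='F' (+3 fires, +5 burnt)
  -> target ignites at step 5
Step 6: cell (1,1)='.' (+2 fires, +3 burnt)
Step 7: cell (1,1)='.' (+1 fires, +2 burnt)
Step 8: cell (1,1)='.' (+0 fires, +1 burnt)
  fire out at step 8

5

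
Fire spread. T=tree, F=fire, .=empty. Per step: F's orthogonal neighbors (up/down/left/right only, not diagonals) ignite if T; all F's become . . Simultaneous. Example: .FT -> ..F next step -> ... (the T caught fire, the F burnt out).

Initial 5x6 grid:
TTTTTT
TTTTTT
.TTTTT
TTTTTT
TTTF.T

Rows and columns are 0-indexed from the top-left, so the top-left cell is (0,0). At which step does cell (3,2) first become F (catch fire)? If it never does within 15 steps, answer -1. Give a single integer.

Step 1: cell (3,2)='T' (+2 fires, +1 burnt)
Step 2: cell (3,2)='F' (+4 fires, +2 burnt)
  -> target ignites at step 2
Step 3: cell (3,2)='.' (+6 fires, +4 burnt)
Step 4: cell (3,2)='.' (+7 fires, +6 burnt)
Step 5: cell (3,2)='.' (+4 fires, +7 burnt)
Step 6: cell (3,2)='.' (+3 fires, +4 burnt)
Step 7: cell (3,2)='.' (+1 fires, +3 burnt)
Step 8: cell (3,2)='.' (+0 fires, +1 burnt)
  fire out at step 8

2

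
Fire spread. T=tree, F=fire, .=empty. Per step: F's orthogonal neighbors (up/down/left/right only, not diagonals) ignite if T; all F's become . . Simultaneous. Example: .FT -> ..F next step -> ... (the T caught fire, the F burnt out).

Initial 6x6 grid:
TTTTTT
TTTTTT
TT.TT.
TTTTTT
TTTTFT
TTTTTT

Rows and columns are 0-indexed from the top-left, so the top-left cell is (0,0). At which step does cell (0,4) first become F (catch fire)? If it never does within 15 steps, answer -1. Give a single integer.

Step 1: cell (0,4)='T' (+4 fires, +1 burnt)
Step 2: cell (0,4)='T' (+6 fires, +4 burnt)
Step 3: cell (0,4)='T' (+5 fires, +6 burnt)
Step 4: cell (0,4)='F' (+6 fires, +5 burnt)
  -> target ignites at step 4
Step 5: cell (0,4)='.' (+6 fires, +6 burnt)
Step 6: cell (0,4)='.' (+3 fires, +6 burnt)
Step 7: cell (0,4)='.' (+2 fires, +3 burnt)
Step 8: cell (0,4)='.' (+1 fires, +2 burnt)
Step 9: cell (0,4)='.' (+0 fires, +1 burnt)
  fire out at step 9

4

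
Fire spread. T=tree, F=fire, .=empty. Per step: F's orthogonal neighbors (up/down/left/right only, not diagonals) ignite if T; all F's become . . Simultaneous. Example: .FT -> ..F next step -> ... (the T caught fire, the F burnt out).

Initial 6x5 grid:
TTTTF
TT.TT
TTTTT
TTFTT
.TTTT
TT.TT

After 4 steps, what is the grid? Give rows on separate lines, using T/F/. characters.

Step 1: 6 trees catch fire, 2 burn out
  TTTF.
  TT.TF
  TTFTT
  TF.FT
  .TFTT
  TT.TT
Step 2: 9 trees catch fire, 6 burn out
  TTF..
  TT.F.
  TF.FF
  F...F
  .F.FT
  TT.TT
Step 3: 6 trees catch fire, 9 burn out
  TF...
  TF...
  F....
  .....
  ....F
  TF.FT
Step 4: 4 trees catch fire, 6 burn out
  F....
  F....
  .....
  .....
  .....
  F...F

F....
F....
.....
.....
.....
F...F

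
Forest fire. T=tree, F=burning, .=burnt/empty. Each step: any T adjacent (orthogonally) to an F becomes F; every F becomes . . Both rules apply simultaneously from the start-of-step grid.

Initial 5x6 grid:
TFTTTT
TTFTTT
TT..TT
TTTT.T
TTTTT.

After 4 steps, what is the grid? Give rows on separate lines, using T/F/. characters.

Step 1: 4 trees catch fire, 2 burn out
  F.FTTT
  TF.FTT
  TT..TT
  TTTT.T
  TTTTT.
Step 2: 4 trees catch fire, 4 burn out
  ...FTT
  F...FT
  TF..TT
  TTTT.T
  TTTTT.
Step 3: 5 trees catch fire, 4 burn out
  ....FT
  .....F
  F...FT
  TFTT.T
  TTTTT.
Step 4: 5 trees catch fire, 5 burn out
  .....F
  ......
  .....F
  F.FT.T
  TFTTT.

.....F
......
.....F
F.FT.T
TFTTT.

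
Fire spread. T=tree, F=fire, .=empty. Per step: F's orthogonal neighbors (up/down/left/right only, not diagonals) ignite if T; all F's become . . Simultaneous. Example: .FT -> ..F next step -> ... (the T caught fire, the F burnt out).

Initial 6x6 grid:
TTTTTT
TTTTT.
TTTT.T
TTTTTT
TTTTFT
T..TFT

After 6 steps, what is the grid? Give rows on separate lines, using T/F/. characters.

Step 1: 5 trees catch fire, 2 burn out
  TTTTTT
  TTTTT.
  TTTT.T
  TTTTFT
  TTTF.F
  T..F.F
Step 2: 3 trees catch fire, 5 burn out
  TTTTTT
  TTTTT.
  TTTT.T
  TTTF.F
  TTF...
  T.....
Step 3: 4 trees catch fire, 3 burn out
  TTTTTT
  TTTTT.
  TTTF.F
  TTF...
  TF....
  T.....
Step 4: 4 trees catch fire, 4 burn out
  TTTTTT
  TTTFT.
  TTF...
  TF....
  F.....
  T.....
Step 5: 6 trees catch fire, 4 burn out
  TTTFTT
  TTF.F.
  TF....
  F.....
  ......
  F.....
Step 6: 4 trees catch fire, 6 burn out
  TTF.FT
  TF....
  F.....
  ......
  ......
  ......

TTF.FT
TF....
F.....
......
......
......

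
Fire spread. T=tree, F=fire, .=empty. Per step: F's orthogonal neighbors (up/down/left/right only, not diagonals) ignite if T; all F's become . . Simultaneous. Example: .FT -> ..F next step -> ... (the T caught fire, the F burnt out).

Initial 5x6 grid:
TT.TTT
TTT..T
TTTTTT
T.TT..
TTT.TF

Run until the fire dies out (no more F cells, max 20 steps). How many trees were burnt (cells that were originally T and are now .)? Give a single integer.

Step 1: +1 fires, +1 burnt (F count now 1)
Step 2: +0 fires, +1 burnt (F count now 0)
Fire out after step 2
Initially T: 22, now '.': 9
Total burnt (originally-T cells now '.'): 1

Answer: 1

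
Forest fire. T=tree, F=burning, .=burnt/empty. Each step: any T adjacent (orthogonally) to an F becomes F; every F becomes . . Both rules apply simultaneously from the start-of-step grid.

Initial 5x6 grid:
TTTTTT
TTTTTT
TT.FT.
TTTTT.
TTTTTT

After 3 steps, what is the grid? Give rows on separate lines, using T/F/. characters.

Step 1: 3 trees catch fire, 1 burn out
  TTTTTT
  TTTFTT
  TT..F.
  TTTFT.
  TTTTTT
Step 2: 6 trees catch fire, 3 burn out
  TTTFTT
  TTF.FT
  TT....
  TTF.F.
  TTTFTT
Step 3: 7 trees catch fire, 6 burn out
  TTF.FT
  TF...F
  TT....
  TF....
  TTF.FT

TTF.FT
TF...F
TT....
TF....
TTF.FT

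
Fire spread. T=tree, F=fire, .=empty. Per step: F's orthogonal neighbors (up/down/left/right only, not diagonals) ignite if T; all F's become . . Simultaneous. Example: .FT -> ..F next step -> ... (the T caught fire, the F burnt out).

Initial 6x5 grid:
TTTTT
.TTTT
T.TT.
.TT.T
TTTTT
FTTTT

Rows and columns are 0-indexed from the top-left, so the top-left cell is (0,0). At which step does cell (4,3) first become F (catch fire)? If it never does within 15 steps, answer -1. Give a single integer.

Step 1: cell (4,3)='T' (+2 fires, +1 burnt)
Step 2: cell (4,3)='T' (+2 fires, +2 burnt)
Step 3: cell (4,3)='T' (+3 fires, +2 burnt)
Step 4: cell (4,3)='F' (+3 fires, +3 burnt)
  -> target ignites at step 4
Step 5: cell (4,3)='.' (+2 fires, +3 burnt)
Step 6: cell (4,3)='.' (+3 fires, +2 burnt)
Step 7: cell (4,3)='.' (+3 fires, +3 burnt)
Step 8: cell (4,3)='.' (+3 fires, +3 burnt)
Step 9: cell (4,3)='.' (+2 fires, +3 burnt)
Step 10: cell (4,3)='.' (+0 fires, +2 burnt)
  fire out at step 10

4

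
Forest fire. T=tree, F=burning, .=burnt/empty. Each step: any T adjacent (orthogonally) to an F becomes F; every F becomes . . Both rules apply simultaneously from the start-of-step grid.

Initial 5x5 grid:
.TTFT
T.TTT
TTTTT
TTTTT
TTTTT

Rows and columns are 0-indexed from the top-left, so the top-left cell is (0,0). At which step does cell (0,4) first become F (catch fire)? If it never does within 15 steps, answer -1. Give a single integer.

Step 1: cell (0,4)='F' (+3 fires, +1 burnt)
  -> target ignites at step 1
Step 2: cell (0,4)='.' (+4 fires, +3 burnt)
Step 3: cell (0,4)='.' (+3 fires, +4 burnt)
Step 4: cell (0,4)='.' (+4 fires, +3 burnt)
Step 5: cell (0,4)='.' (+4 fires, +4 burnt)
Step 6: cell (0,4)='.' (+3 fires, +4 burnt)
Step 7: cell (0,4)='.' (+1 fires, +3 burnt)
Step 8: cell (0,4)='.' (+0 fires, +1 burnt)
  fire out at step 8

1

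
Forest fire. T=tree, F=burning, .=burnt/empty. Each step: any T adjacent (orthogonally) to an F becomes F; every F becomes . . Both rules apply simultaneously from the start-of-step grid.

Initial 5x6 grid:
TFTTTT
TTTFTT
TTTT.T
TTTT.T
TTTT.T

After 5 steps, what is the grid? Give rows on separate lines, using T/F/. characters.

Step 1: 7 trees catch fire, 2 burn out
  F.FFTT
  TFF.FT
  TTTF.T
  TTTT.T
  TTTT.T
Step 2: 6 trees catch fire, 7 burn out
  ....FT
  F....F
  TFF..T
  TTTF.T
  TTTT.T
Step 3: 6 trees catch fire, 6 burn out
  .....F
  ......
  F....F
  TFF..T
  TTTF.T
Step 4: 4 trees catch fire, 6 burn out
  ......
  ......
  ......
  F....F
  TFF..T
Step 5: 2 trees catch fire, 4 burn out
  ......
  ......
  ......
  ......
  F....F

......
......
......
......
F....F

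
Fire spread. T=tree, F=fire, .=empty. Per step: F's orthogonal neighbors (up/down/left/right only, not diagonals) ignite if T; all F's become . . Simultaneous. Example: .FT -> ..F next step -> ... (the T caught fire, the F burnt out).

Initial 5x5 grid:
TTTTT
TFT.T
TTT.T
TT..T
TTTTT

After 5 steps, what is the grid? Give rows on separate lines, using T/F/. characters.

Step 1: 4 trees catch fire, 1 burn out
  TFTTT
  F.F.T
  TFT.T
  TT..T
  TTTTT
Step 2: 5 trees catch fire, 4 burn out
  F.FTT
  ....T
  F.F.T
  TF..T
  TTTTT
Step 3: 3 trees catch fire, 5 burn out
  ...FT
  ....T
  ....T
  F...T
  TFTTT
Step 4: 3 trees catch fire, 3 burn out
  ....F
  ....T
  ....T
  ....T
  F.FTT
Step 5: 2 trees catch fire, 3 burn out
  .....
  ....F
  ....T
  ....T
  ...FT

.....
....F
....T
....T
...FT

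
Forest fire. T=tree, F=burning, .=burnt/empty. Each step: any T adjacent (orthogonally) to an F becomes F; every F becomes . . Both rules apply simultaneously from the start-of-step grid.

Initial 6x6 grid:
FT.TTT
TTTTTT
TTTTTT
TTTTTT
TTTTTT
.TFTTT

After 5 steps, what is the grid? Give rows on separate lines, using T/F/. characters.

Step 1: 5 trees catch fire, 2 burn out
  .F.TTT
  FTTTTT
  TTTTTT
  TTTTTT
  TTFTTT
  .F.FTT
Step 2: 6 trees catch fire, 5 burn out
  ...TTT
  .FTTTT
  FTTTTT
  TTFTTT
  TF.FTT
  ....FT
Step 3: 9 trees catch fire, 6 burn out
  ...TTT
  ..FTTT
  .FFTTT
  FF.FTT
  F...FT
  .....F
Step 4: 4 trees catch fire, 9 burn out
  ...TTT
  ...FTT
  ...FTT
  ....FT
  .....F
  ......
Step 5: 4 trees catch fire, 4 burn out
  ...FTT
  ....FT
  ....FT
  .....F
  ......
  ......

...FTT
....FT
....FT
.....F
......
......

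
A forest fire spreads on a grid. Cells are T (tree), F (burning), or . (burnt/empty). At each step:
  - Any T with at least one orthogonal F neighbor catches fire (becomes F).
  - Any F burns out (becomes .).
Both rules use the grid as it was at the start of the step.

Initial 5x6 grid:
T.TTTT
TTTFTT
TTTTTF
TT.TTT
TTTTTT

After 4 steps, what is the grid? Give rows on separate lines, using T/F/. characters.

Step 1: 7 trees catch fire, 2 burn out
  T.TFTT
  TTF.FF
  TTTFF.
  TT.TTF
  TTTTTT
Step 2: 8 trees catch fire, 7 burn out
  T.F.FF
  TF....
  TTF...
  TT.FF.
  TTTTTF
Step 3: 4 trees catch fire, 8 burn out
  T.....
  F.....
  TF....
  TT....
  TTTFF.
Step 4: 4 trees catch fire, 4 burn out
  F.....
  ......
  F.....
  TF....
  TTF...

F.....
......
F.....
TF....
TTF...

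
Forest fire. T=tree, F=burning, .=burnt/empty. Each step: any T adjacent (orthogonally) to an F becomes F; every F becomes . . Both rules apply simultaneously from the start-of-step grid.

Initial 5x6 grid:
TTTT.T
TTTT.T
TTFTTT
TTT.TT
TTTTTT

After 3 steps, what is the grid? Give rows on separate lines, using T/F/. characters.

Step 1: 4 trees catch fire, 1 burn out
  TTTT.T
  TTFT.T
  TF.FTT
  TTF.TT
  TTTTTT
Step 2: 7 trees catch fire, 4 burn out
  TTFT.T
  TF.F.T
  F...FT
  TF..TT
  TTFTTT
Step 3: 8 trees catch fire, 7 burn out
  TF.F.T
  F....T
  .....F
  F...FT
  TF.FTT

TF.F.T
F....T
.....F
F...FT
TF.FTT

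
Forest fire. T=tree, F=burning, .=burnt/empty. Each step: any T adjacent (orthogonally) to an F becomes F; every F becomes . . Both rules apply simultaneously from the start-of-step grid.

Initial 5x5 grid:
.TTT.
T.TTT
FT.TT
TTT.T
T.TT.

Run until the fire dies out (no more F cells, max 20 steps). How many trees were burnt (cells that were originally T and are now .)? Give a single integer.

Step 1: +3 fires, +1 burnt (F count now 3)
Step 2: +2 fires, +3 burnt (F count now 2)
Step 3: +1 fires, +2 burnt (F count now 1)
Step 4: +1 fires, +1 burnt (F count now 1)
Step 5: +1 fires, +1 burnt (F count now 1)
Step 6: +0 fires, +1 burnt (F count now 0)
Fire out after step 6
Initially T: 17, now '.': 16
Total burnt (originally-T cells now '.'): 8

Answer: 8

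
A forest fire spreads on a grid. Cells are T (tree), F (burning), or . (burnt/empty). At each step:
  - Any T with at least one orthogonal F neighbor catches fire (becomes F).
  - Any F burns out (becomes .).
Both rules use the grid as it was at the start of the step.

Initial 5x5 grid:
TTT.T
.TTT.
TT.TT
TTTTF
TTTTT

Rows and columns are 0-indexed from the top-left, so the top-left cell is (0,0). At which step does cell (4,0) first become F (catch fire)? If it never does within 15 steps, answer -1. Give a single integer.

Step 1: cell (4,0)='T' (+3 fires, +1 burnt)
Step 2: cell (4,0)='T' (+3 fires, +3 burnt)
Step 3: cell (4,0)='T' (+3 fires, +3 burnt)
Step 4: cell (4,0)='T' (+4 fires, +3 burnt)
Step 5: cell (4,0)='F' (+4 fires, +4 burnt)
  -> target ignites at step 5
Step 6: cell (4,0)='.' (+1 fires, +4 burnt)
Step 7: cell (4,0)='.' (+1 fires, +1 burnt)
Step 8: cell (4,0)='.' (+0 fires, +1 burnt)
  fire out at step 8

5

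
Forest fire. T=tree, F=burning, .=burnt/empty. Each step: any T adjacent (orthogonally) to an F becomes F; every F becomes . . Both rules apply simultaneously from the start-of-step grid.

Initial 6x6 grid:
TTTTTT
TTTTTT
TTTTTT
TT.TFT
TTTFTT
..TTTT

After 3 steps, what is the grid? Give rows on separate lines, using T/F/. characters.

Step 1: 6 trees catch fire, 2 burn out
  TTTTTT
  TTTTTT
  TTTTFT
  TT.F.F
  TTF.FT
  ..TFTT
Step 2: 7 trees catch fire, 6 burn out
  TTTTTT
  TTTTFT
  TTTF.F
  TT....
  TF...F
  ..F.FT
Step 3: 7 trees catch fire, 7 burn out
  TTTTFT
  TTTF.F
  TTF...
  TF....
  F.....
  .....F

TTTTFT
TTTF.F
TTF...
TF....
F.....
.....F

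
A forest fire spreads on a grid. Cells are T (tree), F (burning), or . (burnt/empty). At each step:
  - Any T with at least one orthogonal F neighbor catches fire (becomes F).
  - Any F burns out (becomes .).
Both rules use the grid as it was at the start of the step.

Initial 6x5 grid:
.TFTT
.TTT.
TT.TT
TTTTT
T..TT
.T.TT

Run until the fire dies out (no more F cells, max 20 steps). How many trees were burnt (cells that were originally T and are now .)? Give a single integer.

Answer: 20

Derivation:
Step 1: +3 fires, +1 burnt (F count now 3)
Step 2: +3 fires, +3 burnt (F count now 3)
Step 3: +2 fires, +3 burnt (F count now 2)
Step 4: +4 fires, +2 burnt (F count now 4)
Step 5: +4 fires, +4 burnt (F count now 4)
Step 6: +3 fires, +4 burnt (F count now 3)
Step 7: +1 fires, +3 burnt (F count now 1)
Step 8: +0 fires, +1 burnt (F count now 0)
Fire out after step 8
Initially T: 21, now '.': 29
Total burnt (originally-T cells now '.'): 20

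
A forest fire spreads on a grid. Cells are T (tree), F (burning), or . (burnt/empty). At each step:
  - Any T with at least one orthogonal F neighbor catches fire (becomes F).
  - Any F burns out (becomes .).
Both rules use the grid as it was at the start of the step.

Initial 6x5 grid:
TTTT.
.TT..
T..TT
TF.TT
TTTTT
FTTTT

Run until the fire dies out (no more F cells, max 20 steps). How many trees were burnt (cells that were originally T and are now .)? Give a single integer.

Answer: 15

Derivation:
Step 1: +4 fires, +2 burnt (F count now 4)
Step 2: +3 fires, +4 burnt (F count now 3)
Step 3: +2 fires, +3 burnt (F count now 2)
Step 4: +3 fires, +2 burnt (F count now 3)
Step 5: +2 fires, +3 burnt (F count now 2)
Step 6: +1 fires, +2 burnt (F count now 1)
Step 7: +0 fires, +1 burnt (F count now 0)
Fire out after step 7
Initially T: 21, now '.': 24
Total burnt (originally-T cells now '.'): 15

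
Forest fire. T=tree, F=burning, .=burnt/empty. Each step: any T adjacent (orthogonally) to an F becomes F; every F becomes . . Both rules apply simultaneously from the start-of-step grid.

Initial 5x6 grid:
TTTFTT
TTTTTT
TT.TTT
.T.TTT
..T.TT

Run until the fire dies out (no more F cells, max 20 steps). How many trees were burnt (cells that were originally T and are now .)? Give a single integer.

Step 1: +3 fires, +1 burnt (F count now 3)
Step 2: +5 fires, +3 burnt (F count now 5)
Step 3: +5 fires, +5 burnt (F count now 5)
Step 4: +4 fires, +5 burnt (F count now 4)
Step 5: +4 fires, +4 burnt (F count now 4)
Step 6: +1 fires, +4 burnt (F count now 1)
Step 7: +0 fires, +1 burnt (F count now 0)
Fire out after step 7
Initially T: 23, now '.': 29
Total burnt (originally-T cells now '.'): 22

Answer: 22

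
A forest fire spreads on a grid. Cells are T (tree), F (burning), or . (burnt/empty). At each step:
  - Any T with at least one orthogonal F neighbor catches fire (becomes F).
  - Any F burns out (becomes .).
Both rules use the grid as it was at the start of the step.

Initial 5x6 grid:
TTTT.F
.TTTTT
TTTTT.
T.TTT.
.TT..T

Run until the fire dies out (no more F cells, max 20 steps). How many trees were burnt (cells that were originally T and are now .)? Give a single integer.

Answer: 20

Derivation:
Step 1: +1 fires, +1 burnt (F count now 1)
Step 2: +1 fires, +1 burnt (F count now 1)
Step 3: +2 fires, +1 burnt (F count now 2)
Step 4: +4 fires, +2 burnt (F count now 4)
Step 5: +4 fires, +4 burnt (F count now 4)
Step 6: +3 fires, +4 burnt (F count now 3)
Step 7: +3 fires, +3 burnt (F count now 3)
Step 8: +2 fires, +3 burnt (F count now 2)
Step 9: +0 fires, +2 burnt (F count now 0)
Fire out after step 9
Initially T: 21, now '.': 29
Total burnt (originally-T cells now '.'): 20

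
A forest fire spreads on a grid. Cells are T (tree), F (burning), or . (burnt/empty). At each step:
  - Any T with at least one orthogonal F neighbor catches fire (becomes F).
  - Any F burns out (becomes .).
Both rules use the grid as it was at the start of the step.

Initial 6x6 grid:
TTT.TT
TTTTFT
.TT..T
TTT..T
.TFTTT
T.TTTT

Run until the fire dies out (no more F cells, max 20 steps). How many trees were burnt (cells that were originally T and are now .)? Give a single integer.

Answer: 25

Derivation:
Step 1: +7 fires, +2 burnt (F count now 7)
Step 2: +7 fires, +7 burnt (F count now 7)
Step 3: +7 fires, +7 burnt (F count now 7)
Step 4: +3 fires, +7 burnt (F count now 3)
Step 5: +1 fires, +3 burnt (F count now 1)
Step 6: +0 fires, +1 burnt (F count now 0)
Fire out after step 6
Initially T: 26, now '.': 35
Total burnt (originally-T cells now '.'): 25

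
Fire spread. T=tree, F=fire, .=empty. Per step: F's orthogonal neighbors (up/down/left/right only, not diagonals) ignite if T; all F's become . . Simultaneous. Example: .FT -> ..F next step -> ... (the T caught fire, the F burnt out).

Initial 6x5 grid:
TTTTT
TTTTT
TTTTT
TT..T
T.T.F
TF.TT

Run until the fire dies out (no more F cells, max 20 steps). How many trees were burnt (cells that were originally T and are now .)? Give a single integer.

Step 1: +3 fires, +2 burnt (F count now 3)
Step 2: +3 fires, +3 burnt (F count now 3)
Step 3: +3 fires, +3 burnt (F count now 3)
Step 4: +5 fires, +3 burnt (F count now 5)
Step 5: +4 fires, +5 burnt (F count now 4)
Step 6: +3 fires, +4 burnt (F count now 3)
Step 7: +1 fires, +3 burnt (F count now 1)
Step 8: +0 fires, +1 burnt (F count now 0)
Fire out after step 8
Initially T: 23, now '.': 29
Total burnt (originally-T cells now '.'): 22

Answer: 22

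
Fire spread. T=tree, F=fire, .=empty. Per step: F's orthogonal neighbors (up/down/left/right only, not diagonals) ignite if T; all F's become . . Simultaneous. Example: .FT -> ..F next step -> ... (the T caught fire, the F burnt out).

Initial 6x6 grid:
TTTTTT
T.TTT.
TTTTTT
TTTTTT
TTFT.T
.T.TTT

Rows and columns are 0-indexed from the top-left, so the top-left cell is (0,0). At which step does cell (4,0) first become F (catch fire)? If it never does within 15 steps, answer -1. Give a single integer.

Step 1: cell (4,0)='T' (+3 fires, +1 burnt)
Step 2: cell (4,0)='F' (+6 fires, +3 burnt)
  -> target ignites at step 2
Step 3: cell (4,0)='.' (+6 fires, +6 burnt)
Step 4: cell (4,0)='.' (+6 fires, +6 burnt)
Step 5: cell (4,0)='.' (+6 fires, +6 burnt)
Step 6: cell (4,0)='.' (+2 fires, +6 burnt)
Step 7: cell (4,0)='.' (+1 fires, +2 burnt)
Step 8: cell (4,0)='.' (+0 fires, +1 burnt)
  fire out at step 8

2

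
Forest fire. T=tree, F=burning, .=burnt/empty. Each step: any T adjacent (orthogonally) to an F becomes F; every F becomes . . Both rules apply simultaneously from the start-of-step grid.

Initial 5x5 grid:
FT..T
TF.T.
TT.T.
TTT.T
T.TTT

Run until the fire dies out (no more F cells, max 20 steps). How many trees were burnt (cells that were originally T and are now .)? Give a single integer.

Step 1: +3 fires, +2 burnt (F count now 3)
Step 2: +2 fires, +3 burnt (F count now 2)
Step 3: +2 fires, +2 burnt (F count now 2)
Step 4: +2 fires, +2 burnt (F count now 2)
Step 5: +1 fires, +2 burnt (F count now 1)
Step 6: +1 fires, +1 burnt (F count now 1)
Step 7: +1 fires, +1 burnt (F count now 1)
Step 8: +0 fires, +1 burnt (F count now 0)
Fire out after step 8
Initially T: 15, now '.': 22
Total burnt (originally-T cells now '.'): 12

Answer: 12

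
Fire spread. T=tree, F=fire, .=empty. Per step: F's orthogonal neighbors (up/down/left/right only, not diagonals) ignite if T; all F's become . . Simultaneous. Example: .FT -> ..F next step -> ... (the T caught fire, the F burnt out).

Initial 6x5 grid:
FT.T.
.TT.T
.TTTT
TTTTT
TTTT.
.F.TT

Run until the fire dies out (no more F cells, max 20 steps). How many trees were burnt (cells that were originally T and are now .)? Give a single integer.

Step 1: +2 fires, +2 burnt (F count now 2)
Step 2: +4 fires, +2 burnt (F count now 4)
Step 3: +5 fires, +4 burnt (F count now 5)
Step 4: +3 fires, +5 burnt (F count now 3)
Step 5: +3 fires, +3 burnt (F count now 3)
Step 6: +1 fires, +3 burnt (F count now 1)
Step 7: +1 fires, +1 burnt (F count now 1)
Step 8: +0 fires, +1 burnt (F count now 0)
Fire out after step 8
Initially T: 20, now '.': 29
Total burnt (originally-T cells now '.'): 19

Answer: 19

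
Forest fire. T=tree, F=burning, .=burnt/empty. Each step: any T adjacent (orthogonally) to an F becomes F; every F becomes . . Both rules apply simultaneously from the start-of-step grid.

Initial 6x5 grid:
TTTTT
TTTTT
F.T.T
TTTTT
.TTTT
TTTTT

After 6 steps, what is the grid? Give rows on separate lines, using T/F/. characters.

Step 1: 2 trees catch fire, 1 burn out
  TTTTT
  FTTTT
  ..T.T
  FTTTT
  .TTTT
  TTTTT
Step 2: 3 trees catch fire, 2 burn out
  FTTTT
  .FTTT
  ..T.T
  .FTTT
  .TTTT
  TTTTT
Step 3: 4 trees catch fire, 3 burn out
  .FTTT
  ..FTT
  ..T.T
  ..FTT
  .FTTT
  TTTTT
Step 4: 6 trees catch fire, 4 burn out
  ..FTT
  ...FT
  ..F.T
  ...FT
  ..FTT
  TFTTT
Step 5: 6 trees catch fire, 6 burn out
  ...FT
  ....F
  ....T
  ....F
  ...FT
  F.FTT
Step 6: 4 trees catch fire, 6 burn out
  ....F
  .....
  ....F
  .....
  ....F
  ...FT

....F
.....
....F
.....
....F
...FT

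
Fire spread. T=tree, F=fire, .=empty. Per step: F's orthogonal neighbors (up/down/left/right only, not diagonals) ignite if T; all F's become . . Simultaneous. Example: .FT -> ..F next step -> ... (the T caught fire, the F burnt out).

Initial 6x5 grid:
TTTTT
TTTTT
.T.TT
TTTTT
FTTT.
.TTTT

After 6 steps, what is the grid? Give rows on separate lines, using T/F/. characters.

Step 1: 2 trees catch fire, 1 burn out
  TTTTT
  TTTTT
  .T.TT
  FTTTT
  .FTT.
  .TTTT
Step 2: 3 trees catch fire, 2 burn out
  TTTTT
  TTTTT
  .T.TT
  .FTTT
  ..FT.
  .FTTT
Step 3: 4 trees catch fire, 3 burn out
  TTTTT
  TTTTT
  .F.TT
  ..FTT
  ...F.
  ..FTT
Step 4: 3 trees catch fire, 4 burn out
  TTTTT
  TFTTT
  ...TT
  ...FT
  .....
  ...FT
Step 5: 6 trees catch fire, 3 burn out
  TFTTT
  F.FTT
  ...FT
  ....F
  .....
  ....F
Step 6: 4 trees catch fire, 6 burn out
  F.FTT
  ...FT
  ....F
  .....
  .....
  .....

F.FTT
...FT
....F
.....
.....
.....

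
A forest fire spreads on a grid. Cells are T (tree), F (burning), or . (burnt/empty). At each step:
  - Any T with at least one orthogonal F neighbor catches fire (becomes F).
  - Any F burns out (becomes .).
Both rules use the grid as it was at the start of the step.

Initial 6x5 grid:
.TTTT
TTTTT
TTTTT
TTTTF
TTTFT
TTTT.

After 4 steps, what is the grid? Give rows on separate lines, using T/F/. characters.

Step 1: 5 trees catch fire, 2 burn out
  .TTTT
  TTTTT
  TTTTF
  TTTF.
  TTF.F
  TTTF.
Step 2: 5 trees catch fire, 5 burn out
  .TTTT
  TTTTF
  TTTF.
  TTF..
  TF...
  TTF..
Step 3: 6 trees catch fire, 5 burn out
  .TTTF
  TTTF.
  TTF..
  TF...
  F....
  TF...
Step 4: 5 trees catch fire, 6 burn out
  .TTF.
  TTF..
  TF...
  F....
  .....
  F....

.TTF.
TTF..
TF...
F....
.....
F....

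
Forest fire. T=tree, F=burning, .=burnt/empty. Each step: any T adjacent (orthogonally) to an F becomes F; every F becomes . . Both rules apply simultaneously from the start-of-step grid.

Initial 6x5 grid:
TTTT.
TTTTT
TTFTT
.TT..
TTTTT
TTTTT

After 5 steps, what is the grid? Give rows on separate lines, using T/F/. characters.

Step 1: 4 trees catch fire, 1 burn out
  TTTT.
  TTFTT
  TF.FT
  .TF..
  TTTTT
  TTTTT
Step 2: 7 trees catch fire, 4 burn out
  TTFT.
  TF.FT
  F...F
  .F...
  TTFTT
  TTTTT
Step 3: 7 trees catch fire, 7 burn out
  TF.F.
  F...F
  .....
  .....
  TF.FT
  TTFTT
Step 4: 5 trees catch fire, 7 burn out
  F....
  .....
  .....
  .....
  F...F
  TF.FT
Step 5: 2 trees catch fire, 5 burn out
  .....
  .....
  .....
  .....
  .....
  F...F

.....
.....
.....
.....
.....
F...F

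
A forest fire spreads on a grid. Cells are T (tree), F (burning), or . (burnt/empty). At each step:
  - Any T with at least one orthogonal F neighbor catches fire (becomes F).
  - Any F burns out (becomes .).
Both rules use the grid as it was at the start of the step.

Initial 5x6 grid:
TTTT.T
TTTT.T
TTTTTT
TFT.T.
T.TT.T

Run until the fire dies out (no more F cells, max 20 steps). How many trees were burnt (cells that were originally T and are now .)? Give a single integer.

Step 1: +3 fires, +1 burnt (F count now 3)
Step 2: +5 fires, +3 burnt (F count now 5)
Step 3: +5 fires, +5 burnt (F count now 5)
Step 4: +4 fires, +5 burnt (F count now 4)
Step 5: +3 fires, +4 burnt (F count now 3)
Step 6: +1 fires, +3 burnt (F count now 1)
Step 7: +1 fires, +1 burnt (F count now 1)
Step 8: +0 fires, +1 burnt (F count now 0)
Fire out after step 8
Initially T: 23, now '.': 29
Total burnt (originally-T cells now '.'): 22

Answer: 22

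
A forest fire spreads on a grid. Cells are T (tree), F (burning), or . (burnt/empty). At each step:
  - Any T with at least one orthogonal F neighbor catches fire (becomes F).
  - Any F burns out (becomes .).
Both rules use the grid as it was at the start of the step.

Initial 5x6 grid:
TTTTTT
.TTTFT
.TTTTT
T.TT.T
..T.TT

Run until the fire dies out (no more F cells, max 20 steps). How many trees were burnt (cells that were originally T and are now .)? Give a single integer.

Answer: 21

Derivation:
Step 1: +4 fires, +1 burnt (F count now 4)
Step 2: +5 fires, +4 burnt (F count now 5)
Step 3: +5 fires, +5 burnt (F count now 5)
Step 4: +4 fires, +5 burnt (F count now 4)
Step 5: +3 fires, +4 burnt (F count now 3)
Step 6: +0 fires, +3 burnt (F count now 0)
Fire out after step 6
Initially T: 22, now '.': 29
Total burnt (originally-T cells now '.'): 21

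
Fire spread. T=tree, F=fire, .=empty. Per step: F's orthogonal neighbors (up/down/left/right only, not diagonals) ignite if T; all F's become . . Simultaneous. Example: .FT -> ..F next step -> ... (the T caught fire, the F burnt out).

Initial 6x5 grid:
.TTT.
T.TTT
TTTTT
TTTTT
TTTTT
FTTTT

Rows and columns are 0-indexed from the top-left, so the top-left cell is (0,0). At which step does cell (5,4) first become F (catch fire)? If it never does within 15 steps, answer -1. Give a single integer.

Step 1: cell (5,4)='T' (+2 fires, +1 burnt)
Step 2: cell (5,4)='T' (+3 fires, +2 burnt)
Step 3: cell (5,4)='T' (+4 fires, +3 burnt)
Step 4: cell (5,4)='F' (+5 fires, +4 burnt)
  -> target ignites at step 4
Step 5: cell (5,4)='.' (+3 fires, +5 burnt)
Step 6: cell (5,4)='.' (+3 fires, +3 burnt)
Step 7: cell (5,4)='.' (+3 fires, +3 burnt)
Step 8: cell (5,4)='.' (+3 fires, +3 burnt)
Step 9: cell (5,4)='.' (+0 fires, +3 burnt)
  fire out at step 9

4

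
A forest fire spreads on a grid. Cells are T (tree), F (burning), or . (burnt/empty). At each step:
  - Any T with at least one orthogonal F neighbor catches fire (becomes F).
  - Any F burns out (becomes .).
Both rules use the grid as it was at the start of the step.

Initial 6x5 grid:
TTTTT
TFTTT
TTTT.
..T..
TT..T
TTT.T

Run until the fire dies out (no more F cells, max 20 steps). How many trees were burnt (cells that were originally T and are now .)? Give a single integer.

Step 1: +4 fires, +1 burnt (F count now 4)
Step 2: +5 fires, +4 burnt (F count now 5)
Step 3: +4 fires, +5 burnt (F count now 4)
Step 4: +1 fires, +4 burnt (F count now 1)
Step 5: +0 fires, +1 burnt (F count now 0)
Fire out after step 5
Initially T: 21, now '.': 23
Total burnt (originally-T cells now '.'): 14

Answer: 14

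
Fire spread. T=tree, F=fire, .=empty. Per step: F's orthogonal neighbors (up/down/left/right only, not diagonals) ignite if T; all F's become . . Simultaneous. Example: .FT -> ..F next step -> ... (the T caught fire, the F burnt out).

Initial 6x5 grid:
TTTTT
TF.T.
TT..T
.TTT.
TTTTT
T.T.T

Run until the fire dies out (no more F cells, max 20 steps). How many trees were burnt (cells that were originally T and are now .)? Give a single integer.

Step 1: +3 fires, +1 burnt (F count now 3)
Step 2: +4 fires, +3 burnt (F count now 4)
Step 3: +3 fires, +4 burnt (F count now 3)
Step 4: +5 fires, +3 burnt (F count now 5)
Step 5: +3 fires, +5 burnt (F count now 3)
Step 6: +1 fires, +3 burnt (F count now 1)
Step 7: +1 fires, +1 burnt (F count now 1)
Step 8: +0 fires, +1 burnt (F count now 0)
Fire out after step 8
Initially T: 21, now '.': 29
Total burnt (originally-T cells now '.'): 20

Answer: 20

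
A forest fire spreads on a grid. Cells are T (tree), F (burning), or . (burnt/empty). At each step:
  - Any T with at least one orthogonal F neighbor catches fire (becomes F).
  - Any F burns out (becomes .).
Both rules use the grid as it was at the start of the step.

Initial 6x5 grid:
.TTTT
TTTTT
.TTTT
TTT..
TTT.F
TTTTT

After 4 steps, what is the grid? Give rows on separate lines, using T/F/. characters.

Step 1: 1 trees catch fire, 1 burn out
  .TTTT
  TTTTT
  .TTTT
  TTT..
  TTT..
  TTTTF
Step 2: 1 trees catch fire, 1 burn out
  .TTTT
  TTTTT
  .TTTT
  TTT..
  TTT..
  TTTF.
Step 3: 1 trees catch fire, 1 burn out
  .TTTT
  TTTTT
  .TTTT
  TTT..
  TTT..
  TTF..
Step 4: 2 trees catch fire, 1 burn out
  .TTTT
  TTTTT
  .TTTT
  TTT..
  TTF..
  TF...

.TTTT
TTTTT
.TTTT
TTT..
TTF..
TF...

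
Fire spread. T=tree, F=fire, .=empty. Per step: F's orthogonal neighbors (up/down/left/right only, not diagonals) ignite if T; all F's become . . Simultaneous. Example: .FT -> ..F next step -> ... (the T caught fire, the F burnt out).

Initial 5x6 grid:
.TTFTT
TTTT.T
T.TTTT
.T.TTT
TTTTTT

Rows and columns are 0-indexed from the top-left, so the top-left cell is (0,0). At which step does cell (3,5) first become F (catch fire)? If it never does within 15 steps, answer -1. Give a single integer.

Step 1: cell (3,5)='T' (+3 fires, +1 burnt)
Step 2: cell (3,5)='T' (+4 fires, +3 burnt)
Step 3: cell (3,5)='T' (+5 fires, +4 burnt)
Step 4: cell (3,5)='T' (+4 fires, +5 burnt)
Step 5: cell (3,5)='F' (+4 fires, +4 burnt)
  -> target ignites at step 5
Step 6: cell (3,5)='.' (+2 fires, +4 burnt)
Step 7: cell (3,5)='.' (+2 fires, +2 burnt)
Step 8: cell (3,5)='.' (+0 fires, +2 burnt)
  fire out at step 8

5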